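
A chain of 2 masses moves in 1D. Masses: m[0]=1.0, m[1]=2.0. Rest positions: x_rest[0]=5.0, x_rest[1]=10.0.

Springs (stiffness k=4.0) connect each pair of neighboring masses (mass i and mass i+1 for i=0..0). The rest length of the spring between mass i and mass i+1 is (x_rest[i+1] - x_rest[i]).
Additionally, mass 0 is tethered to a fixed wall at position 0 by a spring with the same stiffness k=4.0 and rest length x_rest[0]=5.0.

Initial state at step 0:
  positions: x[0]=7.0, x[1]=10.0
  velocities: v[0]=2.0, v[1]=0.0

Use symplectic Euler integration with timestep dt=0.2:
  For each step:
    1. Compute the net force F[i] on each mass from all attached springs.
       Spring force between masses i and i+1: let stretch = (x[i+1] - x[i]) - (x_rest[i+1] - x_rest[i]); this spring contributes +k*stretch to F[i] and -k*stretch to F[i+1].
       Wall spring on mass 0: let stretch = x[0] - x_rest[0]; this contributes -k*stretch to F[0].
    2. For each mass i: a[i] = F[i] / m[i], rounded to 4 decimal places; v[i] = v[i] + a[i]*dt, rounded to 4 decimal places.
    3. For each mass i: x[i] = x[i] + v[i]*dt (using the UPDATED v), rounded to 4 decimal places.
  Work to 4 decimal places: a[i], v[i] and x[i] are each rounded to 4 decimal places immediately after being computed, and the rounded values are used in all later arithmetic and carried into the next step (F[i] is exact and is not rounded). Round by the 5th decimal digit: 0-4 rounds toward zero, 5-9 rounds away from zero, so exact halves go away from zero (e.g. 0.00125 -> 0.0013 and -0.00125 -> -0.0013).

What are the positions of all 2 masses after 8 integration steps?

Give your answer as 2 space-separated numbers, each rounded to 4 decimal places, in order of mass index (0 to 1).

Step 0: x=[7.0000 10.0000] v=[2.0000 0.0000]
Step 1: x=[6.7600 10.1600] v=[-1.2000 0.8000]
Step 2: x=[5.9824 10.4480] v=[-3.8880 1.4400]
Step 3: x=[4.9621 10.7788] v=[-5.1014 1.6538]
Step 4: x=[4.0786 11.0442] v=[-4.4177 1.3271]
Step 5: x=[3.6570 11.1524] v=[-2.1081 0.5409]
Step 6: x=[3.8495 11.0609] v=[0.9626 -0.4573]
Step 7: x=[4.5799 10.7925] v=[3.6521 -1.3419]
Step 8: x=[5.5716 10.4271] v=[4.9583 -1.8269]

Answer: 5.5716 10.4271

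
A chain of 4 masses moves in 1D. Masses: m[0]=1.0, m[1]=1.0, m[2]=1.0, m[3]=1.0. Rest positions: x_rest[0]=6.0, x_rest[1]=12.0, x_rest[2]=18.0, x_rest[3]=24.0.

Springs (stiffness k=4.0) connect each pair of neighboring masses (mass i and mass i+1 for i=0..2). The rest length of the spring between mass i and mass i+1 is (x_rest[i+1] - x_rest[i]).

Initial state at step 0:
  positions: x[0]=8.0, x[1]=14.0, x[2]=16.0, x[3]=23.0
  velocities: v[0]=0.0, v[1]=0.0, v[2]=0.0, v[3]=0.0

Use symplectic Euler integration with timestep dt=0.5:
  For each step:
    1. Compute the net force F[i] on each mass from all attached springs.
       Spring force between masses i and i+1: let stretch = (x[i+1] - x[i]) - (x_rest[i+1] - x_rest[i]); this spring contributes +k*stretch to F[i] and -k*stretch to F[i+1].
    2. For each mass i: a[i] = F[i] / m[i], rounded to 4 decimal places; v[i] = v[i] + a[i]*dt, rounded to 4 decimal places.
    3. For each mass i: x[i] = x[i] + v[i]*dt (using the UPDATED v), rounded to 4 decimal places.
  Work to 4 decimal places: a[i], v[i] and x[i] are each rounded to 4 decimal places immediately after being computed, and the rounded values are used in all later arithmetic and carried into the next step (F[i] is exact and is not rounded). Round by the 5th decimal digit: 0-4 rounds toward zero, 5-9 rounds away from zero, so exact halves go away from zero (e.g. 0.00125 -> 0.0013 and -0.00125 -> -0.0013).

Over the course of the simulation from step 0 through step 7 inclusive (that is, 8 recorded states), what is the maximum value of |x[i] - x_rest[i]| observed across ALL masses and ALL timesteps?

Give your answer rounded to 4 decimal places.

Step 0: x=[8.0000 14.0000 16.0000 23.0000] v=[0.0000 0.0000 0.0000 0.0000]
Step 1: x=[8.0000 10.0000 21.0000 22.0000] v=[0.0000 -8.0000 10.0000 -2.0000]
Step 2: x=[4.0000 15.0000 16.0000 26.0000] v=[-8.0000 10.0000 -10.0000 8.0000]
Step 3: x=[5.0000 10.0000 20.0000 26.0000] v=[2.0000 -10.0000 8.0000 0.0000]
Step 4: x=[5.0000 10.0000 20.0000 26.0000] v=[0.0000 0.0000 0.0000 0.0000]
Step 5: x=[4.0000 15.0000 16.0000 26.0000] v=[-2.0000 10.0000 -8.0000 0.0000]
Step 6: x=[8.0000 10.0000 21.0000 22.0000] v=[8.0000 -10.0000 10.0000 -8.0000]
Step 7: x=[8.0000 14.0000 16.0000 23.0000] v=[0.0000 8.0000 -10.0000 2.0000]
Max displacement = 3.0000

Answer: 3.0000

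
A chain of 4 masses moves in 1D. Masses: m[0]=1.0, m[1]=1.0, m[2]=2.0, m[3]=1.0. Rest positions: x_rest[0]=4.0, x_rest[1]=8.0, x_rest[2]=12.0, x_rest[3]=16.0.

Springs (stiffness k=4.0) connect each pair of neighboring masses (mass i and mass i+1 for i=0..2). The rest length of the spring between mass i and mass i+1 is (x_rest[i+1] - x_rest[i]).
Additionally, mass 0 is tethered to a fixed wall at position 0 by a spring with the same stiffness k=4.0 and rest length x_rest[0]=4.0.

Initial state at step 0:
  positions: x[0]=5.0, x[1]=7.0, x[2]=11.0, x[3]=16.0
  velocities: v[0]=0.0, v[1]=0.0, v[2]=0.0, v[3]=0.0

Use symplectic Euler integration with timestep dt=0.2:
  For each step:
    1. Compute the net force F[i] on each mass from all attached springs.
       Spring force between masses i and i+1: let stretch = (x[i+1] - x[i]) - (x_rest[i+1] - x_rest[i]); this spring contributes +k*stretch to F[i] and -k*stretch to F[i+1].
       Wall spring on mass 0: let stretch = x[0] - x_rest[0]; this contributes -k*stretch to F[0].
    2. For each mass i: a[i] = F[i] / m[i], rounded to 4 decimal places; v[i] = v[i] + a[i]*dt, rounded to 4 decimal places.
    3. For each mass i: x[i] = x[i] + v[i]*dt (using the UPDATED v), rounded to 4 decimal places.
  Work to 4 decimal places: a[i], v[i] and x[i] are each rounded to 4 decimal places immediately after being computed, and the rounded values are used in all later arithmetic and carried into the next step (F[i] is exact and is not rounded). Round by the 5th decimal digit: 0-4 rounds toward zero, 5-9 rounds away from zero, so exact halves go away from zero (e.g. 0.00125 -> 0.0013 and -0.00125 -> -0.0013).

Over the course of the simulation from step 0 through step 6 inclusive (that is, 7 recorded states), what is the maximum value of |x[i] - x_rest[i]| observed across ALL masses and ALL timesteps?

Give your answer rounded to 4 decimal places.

Step 0: x=[5.0000 7.0000 11.0000 16.0000] v=[0.0000 0.0000 0.0000 0.0000]
Step 1: x=[4.5200 7.3200 11.0800 15.8400] v=[-2.4000 1.6000 0.4000 -0.8000]
Step 2: x=[3.7648 7.7936 11.2400 15.5584] v=[-3.7760 2.3680 0.8000 -1.4080]
Step 3: x=[3.0518 8.1740 11.4698 15.2259] v=[-3.5648 1.9021 1.1488 -1.6627]
Step 4: x=[2.6701 8.2622 11.7364 14.9324] v=[-1.9085 0.4410 1.3329 -1.4676]
Step 5: x=[2.7559 8.0115 11.9807 14.7675] v=[0.4291 -1.2533 1.2216 -0.8244]
Step 6: x=[3.2417 7.5550 12.1304 14.7967] v=[2.4289 -2.2824 0.7486 0.1462]
Max displacement = 1.3299

Answer: 1.3299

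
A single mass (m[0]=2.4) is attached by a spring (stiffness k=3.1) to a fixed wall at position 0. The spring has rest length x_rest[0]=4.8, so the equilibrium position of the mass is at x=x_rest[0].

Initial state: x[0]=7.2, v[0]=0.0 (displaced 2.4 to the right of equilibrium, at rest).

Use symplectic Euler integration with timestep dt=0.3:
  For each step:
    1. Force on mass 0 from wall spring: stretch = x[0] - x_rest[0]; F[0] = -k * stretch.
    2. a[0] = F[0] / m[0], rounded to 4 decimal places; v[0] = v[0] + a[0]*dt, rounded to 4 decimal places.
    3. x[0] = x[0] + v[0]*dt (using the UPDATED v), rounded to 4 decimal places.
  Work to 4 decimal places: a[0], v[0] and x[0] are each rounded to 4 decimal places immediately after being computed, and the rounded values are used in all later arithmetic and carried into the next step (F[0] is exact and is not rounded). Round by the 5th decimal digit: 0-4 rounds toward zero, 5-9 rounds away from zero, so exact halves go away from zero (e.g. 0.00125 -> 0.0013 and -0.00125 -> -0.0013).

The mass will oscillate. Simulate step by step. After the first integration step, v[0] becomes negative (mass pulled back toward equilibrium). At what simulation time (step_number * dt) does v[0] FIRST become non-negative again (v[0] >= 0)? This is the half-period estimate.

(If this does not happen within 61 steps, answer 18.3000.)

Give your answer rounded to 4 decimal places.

Answer: 3.0000

Derivation:
Step 0: x=[7.2000] v=[0.0000]
Step 1: x=[6.9210] v=[-0.9300]
Step 2: x=[6.3954] v=[-1.7519]
Step 3: x=[5.6844] v=[-2.3701]
Step 4: x=[4.8706] v=[-2.7128]
Step 5: x=[4.0485] v=[-2.7402]
Step 6: x=[3.3138] v=[-2.4490]
Step 7: x=[2.7519] v=[-1.8731]
Step 8: x=[2.4281] v=[-1.0795]
Step 9: x=[2.3800] v=[-0.1604]
Step 10: x=[2.6132] v=[0.7773]
First v>=0 after going negative at step 10, time=3.0000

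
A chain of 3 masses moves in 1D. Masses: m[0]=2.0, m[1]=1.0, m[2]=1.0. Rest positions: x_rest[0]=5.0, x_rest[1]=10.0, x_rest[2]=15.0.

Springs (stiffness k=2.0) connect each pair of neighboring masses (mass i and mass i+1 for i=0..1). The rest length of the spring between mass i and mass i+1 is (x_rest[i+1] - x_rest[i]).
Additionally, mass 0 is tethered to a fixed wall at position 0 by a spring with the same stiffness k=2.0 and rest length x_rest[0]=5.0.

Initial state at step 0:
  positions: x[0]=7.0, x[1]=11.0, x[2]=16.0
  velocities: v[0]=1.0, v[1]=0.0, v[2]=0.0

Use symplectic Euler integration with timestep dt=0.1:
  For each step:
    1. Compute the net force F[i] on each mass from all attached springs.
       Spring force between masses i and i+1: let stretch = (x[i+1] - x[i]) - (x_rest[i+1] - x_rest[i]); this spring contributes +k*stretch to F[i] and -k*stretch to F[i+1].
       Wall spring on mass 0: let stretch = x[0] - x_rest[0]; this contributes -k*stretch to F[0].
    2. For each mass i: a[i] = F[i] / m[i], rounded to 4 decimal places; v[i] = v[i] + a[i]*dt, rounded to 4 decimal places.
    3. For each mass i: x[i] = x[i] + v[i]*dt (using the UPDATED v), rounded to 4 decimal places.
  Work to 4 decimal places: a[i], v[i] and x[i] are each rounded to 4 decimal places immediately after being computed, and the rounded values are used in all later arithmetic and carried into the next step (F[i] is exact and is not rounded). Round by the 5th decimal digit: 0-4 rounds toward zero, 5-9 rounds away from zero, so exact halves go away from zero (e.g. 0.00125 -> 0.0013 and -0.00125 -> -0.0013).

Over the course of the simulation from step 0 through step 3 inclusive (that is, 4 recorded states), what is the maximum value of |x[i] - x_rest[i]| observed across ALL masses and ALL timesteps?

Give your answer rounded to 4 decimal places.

Step 0: x=[7.0000 11.0000 16.0000] v=[1.0000 0.0000 0.0000]
Step 1: x=[7.0700 11.0200 16.0000] v=[0.7000 0.2000 0.0000]
Step 2: x=[7.1088 11.0606 16.0004] v=[0.3880 0.4060 0.0040]
Step 3: x=[7.1160 11.1210 16.0020] v=[0.0723 0.6036 0.0160]
Max displacement = 2.1160

Answer: 2.1160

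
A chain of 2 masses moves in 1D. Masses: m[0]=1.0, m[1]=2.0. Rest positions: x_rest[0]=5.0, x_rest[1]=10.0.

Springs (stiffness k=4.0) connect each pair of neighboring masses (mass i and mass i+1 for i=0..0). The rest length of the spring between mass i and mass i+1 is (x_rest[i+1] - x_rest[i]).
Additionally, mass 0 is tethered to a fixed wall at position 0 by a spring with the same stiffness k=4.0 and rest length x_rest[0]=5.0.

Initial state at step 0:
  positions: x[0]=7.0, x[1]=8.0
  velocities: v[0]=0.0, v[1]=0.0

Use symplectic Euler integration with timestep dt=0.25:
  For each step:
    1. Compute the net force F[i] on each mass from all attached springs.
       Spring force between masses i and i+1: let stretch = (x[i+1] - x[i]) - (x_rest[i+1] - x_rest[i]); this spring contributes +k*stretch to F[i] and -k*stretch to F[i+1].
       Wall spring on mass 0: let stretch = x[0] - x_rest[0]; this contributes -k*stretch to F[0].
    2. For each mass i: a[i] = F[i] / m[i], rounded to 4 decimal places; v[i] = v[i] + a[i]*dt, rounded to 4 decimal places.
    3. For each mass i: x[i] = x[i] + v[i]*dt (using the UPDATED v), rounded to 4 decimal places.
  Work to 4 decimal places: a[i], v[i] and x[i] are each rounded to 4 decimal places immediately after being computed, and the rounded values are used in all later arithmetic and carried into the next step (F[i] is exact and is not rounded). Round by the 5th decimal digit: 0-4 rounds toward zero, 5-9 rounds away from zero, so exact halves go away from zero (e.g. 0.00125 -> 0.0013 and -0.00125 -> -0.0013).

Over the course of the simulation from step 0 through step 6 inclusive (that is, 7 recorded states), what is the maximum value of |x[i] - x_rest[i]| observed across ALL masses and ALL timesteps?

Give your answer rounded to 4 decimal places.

Step 0: x=[7.0000 8.0000] v=[0.0000 0.0000]
Step 1: x=[5.5000 8.5000] v=[-6.0000 2.0000]
Step 2: x=[3.3750 9.2500] v=[-8.5000 3.0000]
Step 3: x=[1.8750 9.8906] v=[-6.0000 2.5625]
Step 4: x=[1.9102 10.1543] v=[0.1406 1.0547]
Step 5: x=[3.5288 10.0125] v=[6.4745 -0.5674]
Step 6: x=[5.8862 9.6852] v=[9.4294 -1.3093]
Max displacement = 3.1250

Answer: 3.1250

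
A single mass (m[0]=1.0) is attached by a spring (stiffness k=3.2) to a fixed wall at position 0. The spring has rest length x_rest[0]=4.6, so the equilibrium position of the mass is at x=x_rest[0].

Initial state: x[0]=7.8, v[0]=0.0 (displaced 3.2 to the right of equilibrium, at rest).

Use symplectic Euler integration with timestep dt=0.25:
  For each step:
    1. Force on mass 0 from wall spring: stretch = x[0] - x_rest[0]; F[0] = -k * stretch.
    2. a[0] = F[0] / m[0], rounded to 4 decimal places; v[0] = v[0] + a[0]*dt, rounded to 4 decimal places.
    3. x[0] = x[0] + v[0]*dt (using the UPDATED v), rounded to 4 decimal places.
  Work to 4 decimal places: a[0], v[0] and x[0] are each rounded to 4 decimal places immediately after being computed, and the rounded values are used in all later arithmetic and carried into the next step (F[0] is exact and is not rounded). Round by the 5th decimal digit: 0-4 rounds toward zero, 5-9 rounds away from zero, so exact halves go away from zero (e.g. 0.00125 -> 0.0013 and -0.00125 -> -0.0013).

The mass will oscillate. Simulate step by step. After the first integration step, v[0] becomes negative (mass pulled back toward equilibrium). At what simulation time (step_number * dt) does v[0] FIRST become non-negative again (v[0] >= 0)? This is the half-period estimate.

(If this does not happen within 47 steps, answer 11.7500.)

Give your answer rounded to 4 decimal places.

Step 0: x=[7.8000] v=[0.0000]
Step 1: x=[7.1600] v=[-2.5600]
Step 2: x=[6.0080] v=[-4.6080]
Step 3: x=[4.5744] v=[-5.7344]
Step 4: x=[3.1459] v=[-5.7139]
Step 5: x=[2.0083] v=[-4.5506]
Step 6: x=[1.3890] v=[-2.4773]
Step 7: x=[1.4119] v=[0.0915]
First v>=0 after going negative at step 7, time=1.7500

Answer: 1.7500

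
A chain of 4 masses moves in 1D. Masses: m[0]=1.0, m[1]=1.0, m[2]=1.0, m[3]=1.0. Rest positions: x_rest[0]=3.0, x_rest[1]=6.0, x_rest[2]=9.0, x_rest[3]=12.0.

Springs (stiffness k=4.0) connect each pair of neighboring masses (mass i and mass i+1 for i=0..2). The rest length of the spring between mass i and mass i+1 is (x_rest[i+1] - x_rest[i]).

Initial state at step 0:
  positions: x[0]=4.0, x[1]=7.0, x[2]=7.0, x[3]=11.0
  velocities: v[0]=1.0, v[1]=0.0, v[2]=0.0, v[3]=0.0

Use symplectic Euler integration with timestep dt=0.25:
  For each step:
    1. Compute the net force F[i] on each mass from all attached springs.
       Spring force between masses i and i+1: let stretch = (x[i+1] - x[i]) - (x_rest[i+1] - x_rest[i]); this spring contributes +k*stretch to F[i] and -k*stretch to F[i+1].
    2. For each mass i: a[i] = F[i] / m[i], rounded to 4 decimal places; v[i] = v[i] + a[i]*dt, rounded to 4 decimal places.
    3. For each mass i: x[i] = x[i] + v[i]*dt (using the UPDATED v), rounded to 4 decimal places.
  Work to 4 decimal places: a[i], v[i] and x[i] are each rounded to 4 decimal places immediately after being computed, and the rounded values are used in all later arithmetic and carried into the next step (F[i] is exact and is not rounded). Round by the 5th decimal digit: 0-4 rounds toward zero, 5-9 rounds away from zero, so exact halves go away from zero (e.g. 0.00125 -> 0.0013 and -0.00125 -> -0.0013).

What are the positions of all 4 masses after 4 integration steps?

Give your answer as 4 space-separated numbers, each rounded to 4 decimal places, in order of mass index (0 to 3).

Step 0: x=[4.0000 7.0000 7.0000 11.0000] v=[1.0000 0.0000 0.0000 0.0000]
Step 1: x=[4.2500 6.2500 8.0000 10.7500] v=[1.0000 -3.0000 4.0000 -1.0000]
Step 2: x=[4.2500 5.4375 9.2500 10.5625] v=[0.0000 -3.2500 5.0000 -0.7500]
Step 3: x=[3.7969 5.2813 9.8750 10.7969] v=[-1.8125 -0.6250 2.5000 0.9375]
Step 4: x=[2.9649 5.9024 9.5821 11.5508] v=[-3.3281 2.4843 -1.1718 3.0156]

Answer: 2.9649 5.9024 9.5821 11.5508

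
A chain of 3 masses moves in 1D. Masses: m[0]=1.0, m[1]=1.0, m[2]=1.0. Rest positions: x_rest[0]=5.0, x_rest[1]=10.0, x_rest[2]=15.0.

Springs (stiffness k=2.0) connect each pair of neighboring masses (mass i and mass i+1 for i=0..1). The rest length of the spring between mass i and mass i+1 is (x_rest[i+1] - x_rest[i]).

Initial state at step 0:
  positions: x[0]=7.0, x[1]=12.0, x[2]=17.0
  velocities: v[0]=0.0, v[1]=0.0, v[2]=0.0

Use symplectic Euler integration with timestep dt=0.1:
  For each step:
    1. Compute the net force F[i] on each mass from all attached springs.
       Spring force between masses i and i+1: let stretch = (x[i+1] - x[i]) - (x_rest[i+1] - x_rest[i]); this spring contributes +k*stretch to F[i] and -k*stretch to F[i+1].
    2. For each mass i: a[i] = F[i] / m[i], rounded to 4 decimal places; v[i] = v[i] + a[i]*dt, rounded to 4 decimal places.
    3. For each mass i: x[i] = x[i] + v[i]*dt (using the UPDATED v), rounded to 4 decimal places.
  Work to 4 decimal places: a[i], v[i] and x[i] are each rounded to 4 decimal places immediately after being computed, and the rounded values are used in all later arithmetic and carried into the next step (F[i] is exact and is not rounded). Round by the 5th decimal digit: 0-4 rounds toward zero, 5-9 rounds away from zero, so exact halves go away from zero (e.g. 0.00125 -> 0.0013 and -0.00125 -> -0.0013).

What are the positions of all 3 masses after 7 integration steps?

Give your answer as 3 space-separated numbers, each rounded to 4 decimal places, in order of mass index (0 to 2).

Step 0: x=[7.0000 12.0000 17.0000] v=[0.0000 0.0000 0.0000]
Step 1: x=[7.0000 12.0000 17.0000] v=[0.0000 0.0000 0.0000]
Step 2: x=[7.0000 12.0000 17.0000] v=[0.0000 0.0000 0.0000]
Step 3: x=[7.0000 12.0000 17.0000] v=[0.0000 0.0000 0.0000]
Step 4: x=[7.0000 12.0000 17.0000] v=[0.0000 0.0000 0.0000]
Step 5: x=[7.0000 12.0000 17.0000] v=[0.0000 0.0000 0.0000]
Step 6: x=[7.0000 12.0000 17.0000] v=[0.0000 0.0000 0.0000]
Step 7: x=[7.0000 12.0000 17.0000] v=[0.0000 0.0000 0.0000]

Answer: 7.0000 12.0000 17.0000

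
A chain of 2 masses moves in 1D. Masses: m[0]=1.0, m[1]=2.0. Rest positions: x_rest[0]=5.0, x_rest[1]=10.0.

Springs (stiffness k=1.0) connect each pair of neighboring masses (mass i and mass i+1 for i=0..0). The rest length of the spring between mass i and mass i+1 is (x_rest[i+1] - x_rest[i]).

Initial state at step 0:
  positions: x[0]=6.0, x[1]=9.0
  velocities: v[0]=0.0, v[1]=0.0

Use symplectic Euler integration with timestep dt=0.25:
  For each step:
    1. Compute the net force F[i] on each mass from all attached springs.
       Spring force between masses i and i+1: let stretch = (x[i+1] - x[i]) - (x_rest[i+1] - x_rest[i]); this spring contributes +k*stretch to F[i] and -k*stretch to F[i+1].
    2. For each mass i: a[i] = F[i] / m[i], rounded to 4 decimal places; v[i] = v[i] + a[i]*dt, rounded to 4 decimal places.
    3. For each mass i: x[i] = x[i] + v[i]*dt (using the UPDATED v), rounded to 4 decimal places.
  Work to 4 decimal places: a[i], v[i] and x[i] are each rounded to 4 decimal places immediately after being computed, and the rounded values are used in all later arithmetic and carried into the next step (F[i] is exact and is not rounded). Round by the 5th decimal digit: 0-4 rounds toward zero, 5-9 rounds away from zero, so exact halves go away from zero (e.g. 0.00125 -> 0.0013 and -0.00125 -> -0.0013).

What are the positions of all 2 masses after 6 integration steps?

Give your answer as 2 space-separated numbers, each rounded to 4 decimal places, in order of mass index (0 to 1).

Answer: 4.1076 9.9464

Derivation:
Step 0: x=[6.0000 9.0000] v=[0.0000 0.0000]
Step 1: x=[5.8750 9.0625] v=[-0.5000 0.2500]
Step 2: x=[5.6367 9.1817] v=[-0.9531 0.4766]
Step 3: x=[5.3075 9.3463] v=[-1.3169 0.6585]
Step 4: x=[4.9182 9.5410] v=[-1.5572 0.7787]
Step 5: x=[4.5053 9.7475] v=[-1.6515 0.8259]
Step 6: x=[4.1076 9.9464] v=[-1.5910 0.7956]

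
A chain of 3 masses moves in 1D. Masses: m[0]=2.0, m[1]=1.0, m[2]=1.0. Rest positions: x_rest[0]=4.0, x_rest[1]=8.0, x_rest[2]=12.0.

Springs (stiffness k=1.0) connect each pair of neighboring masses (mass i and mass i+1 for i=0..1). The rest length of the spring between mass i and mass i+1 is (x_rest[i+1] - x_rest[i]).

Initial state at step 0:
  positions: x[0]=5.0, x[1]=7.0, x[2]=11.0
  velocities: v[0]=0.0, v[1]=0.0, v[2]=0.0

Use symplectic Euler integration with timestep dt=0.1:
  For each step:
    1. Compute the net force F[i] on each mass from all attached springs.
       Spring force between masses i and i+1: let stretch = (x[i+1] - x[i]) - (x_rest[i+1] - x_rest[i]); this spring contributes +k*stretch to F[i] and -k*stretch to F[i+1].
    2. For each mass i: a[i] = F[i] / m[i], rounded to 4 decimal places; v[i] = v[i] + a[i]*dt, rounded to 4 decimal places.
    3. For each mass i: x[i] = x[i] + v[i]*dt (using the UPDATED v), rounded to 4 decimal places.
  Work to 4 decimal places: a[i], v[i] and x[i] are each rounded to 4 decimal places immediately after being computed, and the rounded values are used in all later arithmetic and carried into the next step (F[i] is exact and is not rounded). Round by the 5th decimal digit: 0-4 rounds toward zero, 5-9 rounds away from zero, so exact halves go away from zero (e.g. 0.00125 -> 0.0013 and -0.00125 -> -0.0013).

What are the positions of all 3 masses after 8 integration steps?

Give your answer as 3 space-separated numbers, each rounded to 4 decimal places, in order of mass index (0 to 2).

Step 0: x=[5.0000 7.0000 11.0000] v=[0.0000 0.0000 0.0000]
Step 1: x=[4.9900 7.0200 11.0000] v=[-0.1000 0.2000 0.0000]
Step 2: x=[4.9702 7.0595 11.0002] v=[-0.1985 0.3950 0.0020]
Step 3: x=[4.9408 7.1175 11.0010] v=[-0.2940 0.5801 0.0079]
Step 4: x=[4.9023 7.1926 11.0030] v=[-0.3852 0.7508 0.0196]
Step 5: x=[4.8552 7.2829 11.0069] v=[-0.4707 0.9028 0.0386]
Step 6: x=[4.8003 7.3861 11.0135] v=[-0.5493 1.0324 0.0662]
Step 7: x=[4.7383 7.4998 11.0239] v=[-0.6200 1.1366 0.1035]
Step 8: x=[4.6701 7.6211 11.0390] v=[-0.6819 1.2129 0.1511]

Answer: 4.6701 7.6211 11.0390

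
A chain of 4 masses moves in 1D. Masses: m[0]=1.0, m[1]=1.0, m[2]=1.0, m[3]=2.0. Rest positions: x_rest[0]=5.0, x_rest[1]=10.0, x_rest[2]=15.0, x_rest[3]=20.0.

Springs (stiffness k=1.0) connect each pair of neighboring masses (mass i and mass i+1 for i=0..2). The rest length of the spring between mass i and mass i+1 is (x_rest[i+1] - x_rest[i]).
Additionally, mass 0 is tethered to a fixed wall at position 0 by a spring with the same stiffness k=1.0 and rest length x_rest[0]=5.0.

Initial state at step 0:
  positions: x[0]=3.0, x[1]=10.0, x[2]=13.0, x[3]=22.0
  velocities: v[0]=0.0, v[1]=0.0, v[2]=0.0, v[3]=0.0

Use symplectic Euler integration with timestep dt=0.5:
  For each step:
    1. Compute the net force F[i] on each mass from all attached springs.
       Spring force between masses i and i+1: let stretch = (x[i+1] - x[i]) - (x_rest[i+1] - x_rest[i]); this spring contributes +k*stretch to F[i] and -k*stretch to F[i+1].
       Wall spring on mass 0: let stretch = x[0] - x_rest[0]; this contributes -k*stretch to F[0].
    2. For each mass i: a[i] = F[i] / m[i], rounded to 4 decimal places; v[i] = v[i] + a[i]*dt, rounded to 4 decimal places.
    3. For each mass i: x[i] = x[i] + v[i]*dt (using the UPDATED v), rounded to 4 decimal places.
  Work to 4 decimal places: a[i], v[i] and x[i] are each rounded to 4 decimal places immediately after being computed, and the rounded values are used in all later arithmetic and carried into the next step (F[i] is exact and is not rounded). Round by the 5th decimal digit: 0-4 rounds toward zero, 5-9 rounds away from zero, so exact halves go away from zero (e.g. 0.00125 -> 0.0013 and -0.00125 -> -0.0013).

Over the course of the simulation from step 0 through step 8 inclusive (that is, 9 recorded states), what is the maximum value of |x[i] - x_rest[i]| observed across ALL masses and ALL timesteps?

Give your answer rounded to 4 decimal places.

Step 0: x=[3.0000 10.0000 13.0000 22.0000] v=[0.0000 0.0000 0.0000 0.0000]
Step 1: x=[4.0000 9.0000 14.5000 21.5000] v=[2.0000 -2.0000 3.0000 -1.0000]
Step 2: x=[5.2500 8.1250 16.3750 20.7500] v=[2.5000 -1.7500 3.7500 -1.5000]
Step 3: x=[5.9063 8.5938 17.2813 20.0781] v=[1.3125 0.9375 1.8125 -1.3438]
Step 4: x=[5.7579 10.5626 16.7149 19.6816] v=[-0.2969 3.9375 -1.1329 -0.7930]
Step 5: x=[5.3712 12.8683 15.3521 19.5393] v=[-0.7735 4.6113 -2.7257 -0.2847]
Step 6: x=[5.5160 13.9207 14.4151 19.4986] v=[0.2895 2.1047 -1.8740 -0.0815]
Step 7: x=[6.3830 12.9955 14.6254 19.4474] v=[1.7339 -1.8505 0.4206 -0.1024]
Step 8: x=[7.3074 10.8246 15.6338 19.4185] v=[1.8487 -4.3418 2.0167 -0.0579]
Max displacement = 3.9207

Answer: 3.9207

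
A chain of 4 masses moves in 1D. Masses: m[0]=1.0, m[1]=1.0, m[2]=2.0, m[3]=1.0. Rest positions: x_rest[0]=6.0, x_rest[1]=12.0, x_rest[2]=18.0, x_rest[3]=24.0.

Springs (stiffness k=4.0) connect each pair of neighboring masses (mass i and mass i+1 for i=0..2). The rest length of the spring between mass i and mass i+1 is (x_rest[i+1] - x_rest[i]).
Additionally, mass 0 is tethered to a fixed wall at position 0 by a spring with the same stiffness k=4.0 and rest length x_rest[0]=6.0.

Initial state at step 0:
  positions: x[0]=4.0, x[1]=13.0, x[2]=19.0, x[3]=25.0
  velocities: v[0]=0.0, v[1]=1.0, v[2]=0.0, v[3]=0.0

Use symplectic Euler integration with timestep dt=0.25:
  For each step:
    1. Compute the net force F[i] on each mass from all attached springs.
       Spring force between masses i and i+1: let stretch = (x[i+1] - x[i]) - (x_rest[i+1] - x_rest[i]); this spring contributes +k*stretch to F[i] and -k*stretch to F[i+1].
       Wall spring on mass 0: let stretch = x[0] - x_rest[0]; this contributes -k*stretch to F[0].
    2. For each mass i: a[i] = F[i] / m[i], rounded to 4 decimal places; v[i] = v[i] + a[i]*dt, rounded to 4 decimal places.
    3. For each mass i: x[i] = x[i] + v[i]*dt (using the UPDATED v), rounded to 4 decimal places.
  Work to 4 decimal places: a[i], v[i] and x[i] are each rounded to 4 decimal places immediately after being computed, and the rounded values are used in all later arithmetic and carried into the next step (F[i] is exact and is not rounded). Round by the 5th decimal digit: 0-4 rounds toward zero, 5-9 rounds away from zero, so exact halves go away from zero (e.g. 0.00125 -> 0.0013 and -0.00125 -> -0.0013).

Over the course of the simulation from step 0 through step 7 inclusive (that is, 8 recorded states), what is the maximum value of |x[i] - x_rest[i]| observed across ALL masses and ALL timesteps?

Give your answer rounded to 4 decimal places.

Step 0: x=[4.0000 13.0000 19.0000 25.0000] v=[0.0000 1.0000 0.0000 0.0000]
Step 1: x=[5.2500 12.5000 19.0000 25.0000] v=[5.0000 -2.0000 0.0000 0.0000]
Step 2: x=[7.0000 11.8125 18.9375 25.0000] v=[7.0000 -2.7500 -0.2500 0.0000]
Step 3: x=[8.2031 11.7031 18.7422 24.9844] v=[4.8125 -0.4375 -0.7813 -0.0625]
Step 4: x=[8.2305 12.4785 18.4473 24.9082] v=[0.1094 3.1016 -1.1798 -0.3047]
Step 5: x=[7.2622 13.6841 18.2139 24.7168] v=[-3.8731 4.8224 -0.9338 -0.7656]
Step 6: x=[6.0839 14.4167 18.2271 24.3997] v=[-4.7134 2.9303 0.0528 -1.2685]
Step 7: x=[5.4678 14.0187 18.5356 24.0394] v=[-2.4645 -1.5921 1.2339 -1.4411]
Max displacement = 2.4167

Answer: 2.4167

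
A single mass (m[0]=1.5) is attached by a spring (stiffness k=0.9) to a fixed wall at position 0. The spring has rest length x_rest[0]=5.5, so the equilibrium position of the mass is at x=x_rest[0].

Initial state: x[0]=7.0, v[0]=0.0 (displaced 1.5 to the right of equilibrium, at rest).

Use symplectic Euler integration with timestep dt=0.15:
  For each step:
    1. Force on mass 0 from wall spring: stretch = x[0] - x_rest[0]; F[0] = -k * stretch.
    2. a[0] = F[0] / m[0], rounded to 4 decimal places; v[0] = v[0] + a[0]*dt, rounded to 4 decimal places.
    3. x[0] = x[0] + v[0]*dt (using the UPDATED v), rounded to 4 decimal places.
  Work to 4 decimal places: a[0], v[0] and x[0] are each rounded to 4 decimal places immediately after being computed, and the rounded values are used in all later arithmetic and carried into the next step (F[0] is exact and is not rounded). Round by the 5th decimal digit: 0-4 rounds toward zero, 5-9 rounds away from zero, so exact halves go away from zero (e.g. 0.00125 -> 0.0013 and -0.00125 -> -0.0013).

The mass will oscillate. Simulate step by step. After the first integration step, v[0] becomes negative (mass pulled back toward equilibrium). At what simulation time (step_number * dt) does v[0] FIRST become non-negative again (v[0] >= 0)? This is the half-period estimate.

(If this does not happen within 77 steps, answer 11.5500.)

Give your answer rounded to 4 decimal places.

Answer: 4.2000

Derivation:
Step 0: x=[7.0000] v=[0.0000]
Step 1: x=[6.9798] v=[-0.1350]
Step 2: x=[6.9396] v=[-0.2682]
Step 3: x=[6.8799] v=[-0.3978]
Step 4: x=[6.8016] v=[-0.5220]
Step 5: x=[6.7057] v=[-0.6392]
Step 6: x=[6.5935] v=[-0.7477]
Step 7: x=[6.4666] v=[-0.8461]
Step 8: x=[6.3266] v=[-0.9331]
Step 9: x=[6.1755] v=[-1.0075]
Step 10: x=[6.0153] v=[-1.0683]
Step 11: x=[5.8481] v=[-1.1147]
Step 12: x=[5.6762] v=[-1.1460]
Step 13: x=[5.5019] v=[-1.1619]
Step 14: x=[5.3276] v=[-1.1621]
Step 15: x=[5.1556] v=[-1.1466]
Step 16: x=[4.9883] v=[-1.1156]
Step 17: x=[4.8279] v=[-1.0696]
Step 18: x=[4.6765] v=[-1.0091]
Step 19: x=[4.5363] v=[-0.9350]
Step 20: x=[4.4091] v=[-0.8483]
Step 21: x=[4.2966] v=[-0.7501]
Step 22: x=[4.2003] v=[-0.6418]
Step 23: x=[4.1216] v=[-0.5248]
Step 24: x=[4.0615] v=[-0.4008]
Step 25: x=[4.0208] v=[-0.2713]
Step 26: x=[4.0001] v=[-0.1382]
Step 27: x=[3.9996] v=[-0.0032]
Step 28: x=[4.0194] v=[0.1318]
First v>=0 after going negative at step 28, time=4.2000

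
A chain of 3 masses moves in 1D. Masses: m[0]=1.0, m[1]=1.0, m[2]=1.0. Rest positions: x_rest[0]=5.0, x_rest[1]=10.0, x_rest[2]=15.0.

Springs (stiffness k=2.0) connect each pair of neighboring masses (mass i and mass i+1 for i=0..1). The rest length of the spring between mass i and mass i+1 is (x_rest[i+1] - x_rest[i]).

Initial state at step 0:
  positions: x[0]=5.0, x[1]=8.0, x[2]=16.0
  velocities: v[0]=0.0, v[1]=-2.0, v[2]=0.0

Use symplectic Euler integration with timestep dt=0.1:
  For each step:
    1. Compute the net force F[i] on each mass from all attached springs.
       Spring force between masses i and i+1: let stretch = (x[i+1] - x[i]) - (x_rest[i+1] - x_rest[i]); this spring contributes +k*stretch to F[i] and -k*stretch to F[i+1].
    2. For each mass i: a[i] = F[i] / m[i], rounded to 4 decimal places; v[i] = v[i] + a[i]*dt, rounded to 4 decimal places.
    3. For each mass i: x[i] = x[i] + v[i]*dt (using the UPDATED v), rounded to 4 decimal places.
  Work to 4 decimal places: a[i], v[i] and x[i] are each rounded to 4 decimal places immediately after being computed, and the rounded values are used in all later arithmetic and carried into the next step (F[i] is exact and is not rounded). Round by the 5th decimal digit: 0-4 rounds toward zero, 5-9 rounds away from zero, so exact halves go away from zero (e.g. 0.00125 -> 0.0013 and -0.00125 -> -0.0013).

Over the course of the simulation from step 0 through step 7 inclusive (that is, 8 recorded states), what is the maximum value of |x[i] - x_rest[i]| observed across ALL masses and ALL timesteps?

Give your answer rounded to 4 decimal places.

Answer: 2.1000

Derivation:
Step 0: x=[5.0000 8.0000 16.0000] v=[0.0000 -2.0000 0.0000]
Step 1: x=[4.9600 7.9000 15.9400] v=[-0.4000 -1.0000 -0.6000]
Step 2: x=[4.8788 7.9020 15.8192] v=[-0.8120 0.0200 -1.2080]
Step 3: x=[4.7581 8.0019 15.6401] v=[-1.2074 0.9988 -1.7914]
Step 4: x=[4.6022 8.1897 15.4082] v=[-1.5586 1.8777 -2.3190]
Step 5: x=[4.4181 8.4501 15.1319] v=[-1.8411 2.6039 -2.7627]
Step 6: x=[4.2146 8.7635 14.8220] v=[-2.0347 3.1339 -3.0991]
Step 7: x=[4.0021 9.1071 14.4909] v=[-2.1249 3.4358 -3.3108]
Max displacement = 2.1000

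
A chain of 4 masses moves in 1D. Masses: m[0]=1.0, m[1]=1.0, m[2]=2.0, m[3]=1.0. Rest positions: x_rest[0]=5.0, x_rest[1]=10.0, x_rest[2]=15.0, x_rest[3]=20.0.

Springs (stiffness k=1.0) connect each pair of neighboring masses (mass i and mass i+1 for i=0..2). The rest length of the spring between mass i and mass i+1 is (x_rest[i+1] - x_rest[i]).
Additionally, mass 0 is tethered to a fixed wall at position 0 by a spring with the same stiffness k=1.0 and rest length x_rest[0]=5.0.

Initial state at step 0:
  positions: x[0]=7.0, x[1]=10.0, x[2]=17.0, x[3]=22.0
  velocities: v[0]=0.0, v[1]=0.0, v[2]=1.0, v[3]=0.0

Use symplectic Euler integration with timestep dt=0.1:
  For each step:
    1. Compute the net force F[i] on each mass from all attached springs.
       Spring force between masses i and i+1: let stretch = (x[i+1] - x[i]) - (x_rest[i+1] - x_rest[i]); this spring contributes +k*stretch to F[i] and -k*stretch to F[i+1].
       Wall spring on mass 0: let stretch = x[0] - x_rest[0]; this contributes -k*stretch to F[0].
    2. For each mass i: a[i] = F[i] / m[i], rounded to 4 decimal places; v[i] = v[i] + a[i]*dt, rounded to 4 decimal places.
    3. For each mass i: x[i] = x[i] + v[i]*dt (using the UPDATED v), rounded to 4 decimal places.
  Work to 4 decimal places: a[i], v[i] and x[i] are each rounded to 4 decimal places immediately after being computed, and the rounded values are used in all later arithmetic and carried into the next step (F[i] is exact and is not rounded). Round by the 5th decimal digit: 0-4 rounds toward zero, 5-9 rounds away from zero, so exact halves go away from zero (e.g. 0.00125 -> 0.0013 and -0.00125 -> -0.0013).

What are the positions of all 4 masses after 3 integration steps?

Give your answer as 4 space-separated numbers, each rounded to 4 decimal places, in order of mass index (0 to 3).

Answer: 6.7660 10.2375 17.2375 22.0035

Derivation:
Step 0: x=[7.0000 10.0000 17.0000 22.0000] v=[0.0000 0.0000 1.0000 0.0000]
Step 1: x=[6.9600 10.0400 17.0900 22.0000] v=[-0.4000 0.4000 0.9000 0.0000]
Step 2: x=[6.8812 10.1197 17.1693 22.0009] v=[-0.7880 0.7970 0.7930 0.0090]
Step 3: x=[6.7660 10.2375 17.2375 22.0035] v=[-1.1523 1.1781 0.6821 0.0258]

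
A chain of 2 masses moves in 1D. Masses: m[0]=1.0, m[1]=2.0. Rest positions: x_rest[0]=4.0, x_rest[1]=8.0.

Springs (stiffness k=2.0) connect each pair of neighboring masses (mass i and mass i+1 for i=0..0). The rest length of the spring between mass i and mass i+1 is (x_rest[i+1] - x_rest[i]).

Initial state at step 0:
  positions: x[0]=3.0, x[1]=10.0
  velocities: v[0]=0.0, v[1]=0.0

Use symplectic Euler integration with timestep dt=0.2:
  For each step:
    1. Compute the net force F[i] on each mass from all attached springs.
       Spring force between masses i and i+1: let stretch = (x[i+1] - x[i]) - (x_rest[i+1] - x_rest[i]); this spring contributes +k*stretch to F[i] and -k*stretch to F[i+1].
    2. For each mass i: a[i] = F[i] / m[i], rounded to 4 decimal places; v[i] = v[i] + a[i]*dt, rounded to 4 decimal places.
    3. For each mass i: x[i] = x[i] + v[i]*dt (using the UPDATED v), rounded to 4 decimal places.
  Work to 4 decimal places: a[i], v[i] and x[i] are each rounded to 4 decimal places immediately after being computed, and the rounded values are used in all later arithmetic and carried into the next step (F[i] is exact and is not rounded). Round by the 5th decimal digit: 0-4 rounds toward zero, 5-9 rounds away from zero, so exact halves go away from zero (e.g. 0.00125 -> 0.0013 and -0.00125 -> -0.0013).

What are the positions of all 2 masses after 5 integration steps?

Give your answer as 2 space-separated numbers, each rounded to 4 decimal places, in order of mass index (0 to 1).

Answer: 5.6851 8.6574

Derivation:
Step 0: x=[3.0000 10.0000] v=[0.0000 0.0000]
Step 1: x=[3.2400 9.8800] v=[1.2000 -0.6000]
Step 2: x=[3.6912 9.6544] v=[2.2560 -1.1280]
Step 3: x=[4.2995 9.3503] v=[3.0413 -1.5206]
Step 4: x=[4.9918 9.0041] v=[3.4616 -1.7308]
Step 5: x=[5.6851 8.6574] v=[3.4665 -1.7333]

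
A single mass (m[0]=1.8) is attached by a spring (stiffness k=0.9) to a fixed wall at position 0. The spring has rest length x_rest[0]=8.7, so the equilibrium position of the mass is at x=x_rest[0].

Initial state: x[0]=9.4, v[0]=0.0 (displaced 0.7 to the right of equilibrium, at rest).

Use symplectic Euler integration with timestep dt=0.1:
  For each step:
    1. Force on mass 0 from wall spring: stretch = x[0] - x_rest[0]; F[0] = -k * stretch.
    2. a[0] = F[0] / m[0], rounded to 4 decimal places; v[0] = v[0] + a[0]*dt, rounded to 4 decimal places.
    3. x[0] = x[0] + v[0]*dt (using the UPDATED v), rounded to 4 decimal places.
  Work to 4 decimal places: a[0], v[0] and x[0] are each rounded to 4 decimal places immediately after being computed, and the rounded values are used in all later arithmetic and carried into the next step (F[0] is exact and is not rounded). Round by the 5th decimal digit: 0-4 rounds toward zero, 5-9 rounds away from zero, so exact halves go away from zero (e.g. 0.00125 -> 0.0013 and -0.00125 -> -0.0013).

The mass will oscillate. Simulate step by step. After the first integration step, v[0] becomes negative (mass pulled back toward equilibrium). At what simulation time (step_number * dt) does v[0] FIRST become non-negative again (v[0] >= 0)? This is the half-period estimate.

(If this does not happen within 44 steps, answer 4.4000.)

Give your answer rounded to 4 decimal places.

Answer: 4.4000

Derivation:
Step 0: x=[9.4000] v=[0.0000]
Step 1: x=[9.3965] v=[-0.0350]
Step 2: x=[9.3895] v=[-0.0698]
Step 3: x=[9.3791] v=[-0.1043]
Step 4: x=[9.3653] v=[-0.1383]
Step 5: x=[9.3481] v=[-0.1716]
Step 6: x=[9.3277] v=[-0.2040]
Step 7: x=[9.3042] v=[-0.2354]
Step 8: x=[9.2776] v=[-0.2656]
Step 9: x=[9.2482] v=[-0.2945]
Step 10: x=[9.2160] v=[-0.3219]
Step 11: x=[9.1812] v=[-0.3477]
Step 12: x=[9.1440] v=[-0.3718]
Step 13: x=[9.1046] v=[-0.3940]
Step 14: x=[9.0632] v=[-0.4142]
Step 15: x=[9.0200] v=[-0.4324]
Step 16: x=[8.9752] v=[-0.4484]
Step 17: x=[8.9290] v=[-0.4622]
Step 18: x=[8.8816] v=[-0.4737]
Step 19: x=[8.8333] v=[-0.4828]
Step 20: x=[8.7844] v=[-0.4895]
Step 21: x=[8.7350] v=[-0.4937]
Step 22: x=[8.6855] v=[-0.4955]
Step 23: x=[8.6360] v=[-0.4948]
Step 24: x=[8.5868] v=[-0.4916]
Step 25: x=[8.5382] v=[-0.4859]
Step 26: x=[8.4904] v=[-0.4778]
Step 27: x=[8.4437] v=[-0.4673]
Step 28: x=[8.3983] v=[-0.4545]
Step 29: x=[8.3544] v=[-0.4394]
Step 30: x=[8.3122] v=[-0.4221]
Step 31: x=[8.2719] v=[-0.4027]
Step 32: x=[8.2338] v=[-0.3813]
Step 33: x=[8.1980] v=[-0.3580]
Step 34: x=[8.1647] v=[-0.3329]
Step 35: x=[8.1341] v=[-0.3061]
Step 36: x=[8.1063] v=[-0.2778]
Step 37: x=[8.0815] v=[-0.2481]
Step 38: x=[8.0598] v=[-0.2172]
Step 39: x=[8.0413] v=[-0.1852]
Step 40: x=[8.0261] v=[-0.1523]
Step 41: x=[8.0142] v=[-0.1186]
Step 42: x=[8.0058] v=[-0.0843]
Step 43: x=[8.0008] v=[-0.0496]
Step 44: x=[7.9993] v=[-0.0146]
v[0] did not become non-negative within 44 steps; using fallback time=4.4000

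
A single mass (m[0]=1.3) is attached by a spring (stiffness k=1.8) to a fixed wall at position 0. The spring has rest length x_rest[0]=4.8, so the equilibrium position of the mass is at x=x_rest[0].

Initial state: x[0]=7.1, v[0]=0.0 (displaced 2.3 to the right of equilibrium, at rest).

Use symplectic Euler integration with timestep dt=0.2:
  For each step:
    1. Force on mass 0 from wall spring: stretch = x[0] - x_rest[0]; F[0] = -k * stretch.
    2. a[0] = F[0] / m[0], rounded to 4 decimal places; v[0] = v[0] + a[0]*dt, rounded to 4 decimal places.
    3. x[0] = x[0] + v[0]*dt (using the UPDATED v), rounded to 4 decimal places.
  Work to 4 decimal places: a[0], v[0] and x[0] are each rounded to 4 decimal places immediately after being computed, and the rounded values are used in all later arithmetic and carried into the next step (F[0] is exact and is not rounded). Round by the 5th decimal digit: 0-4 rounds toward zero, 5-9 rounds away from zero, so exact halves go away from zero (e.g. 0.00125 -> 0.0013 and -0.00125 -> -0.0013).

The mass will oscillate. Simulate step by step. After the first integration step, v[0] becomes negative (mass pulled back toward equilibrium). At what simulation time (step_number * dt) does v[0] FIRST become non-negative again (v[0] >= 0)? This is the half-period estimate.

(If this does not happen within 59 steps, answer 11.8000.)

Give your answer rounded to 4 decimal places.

Answer: 2.8000

Derivation:
Step 0: x=[7.1000] v=[0.0000]
Step 1: x=[6.9726] v=[-0.6369]
Step 2: x=[6.7249] v=[-1.2385]
Step 3: x=[6.3706] v=[-1.7715]
Step 4: x=[5.9293] v=[-2.2064]
Step 5: x=[5.4255] v=[-2.5191]
Step 6: x=[4.8870] v=[-2.6923]
Step 7: x=[4.3437] v=[-2.7164]
Step 8: x=[3.8257] v=[-2.5900]
Step 9: x=[3.3617] v=[-2.3202]
Step 10: x=[2.9773] v=[-1.9219]
Step 11: x=[2.6939] v=[-1.4172]
Step 12: x=[2.5271] v=[-0.8340]
Step 13: x=[2.4862] v=[-0.2046]
Step 14: x=[2.5734] v=[0.4361]
First v>=0 after going negative at step 14, time=2.8000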